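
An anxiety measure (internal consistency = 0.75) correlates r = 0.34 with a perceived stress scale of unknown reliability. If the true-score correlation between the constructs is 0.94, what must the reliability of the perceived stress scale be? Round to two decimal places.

r_true = r_obs / √(r_xx · r_yy) ⇒ 0.94 = 0.34 / √(0.75 · r_yy).
√(0.75 · r_yy) = 0.34 / 0.94 = 0.3617; 0.75 · r_yy = 0.1308; r_yy = 0.1308 / 0.75 ≈ 0.17.

0.17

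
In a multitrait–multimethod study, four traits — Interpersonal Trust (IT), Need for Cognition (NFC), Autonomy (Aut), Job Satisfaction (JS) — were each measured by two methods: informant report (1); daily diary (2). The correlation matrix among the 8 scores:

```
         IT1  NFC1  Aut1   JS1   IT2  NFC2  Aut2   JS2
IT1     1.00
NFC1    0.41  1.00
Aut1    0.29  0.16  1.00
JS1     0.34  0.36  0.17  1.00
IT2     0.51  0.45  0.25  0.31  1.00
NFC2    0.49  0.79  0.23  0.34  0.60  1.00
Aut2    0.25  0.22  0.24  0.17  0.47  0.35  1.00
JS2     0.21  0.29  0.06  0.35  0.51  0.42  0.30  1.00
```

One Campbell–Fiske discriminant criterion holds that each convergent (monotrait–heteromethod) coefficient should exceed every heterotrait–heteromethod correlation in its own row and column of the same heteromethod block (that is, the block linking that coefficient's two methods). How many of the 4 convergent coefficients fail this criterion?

Each convergent coefficient versus the relevant comparison correlations:
IT (methods 1·2): 0.51 vs {0.49, 0.45, 0.25, 0.25, 0.21, 0.31} → pass.
NFC (methods 1·2): 0.79 vs {0.45, 0.49, 0.22, 0.23, 0.29, 0.34} → pass.
Aut (methods 1·2): 0.24 vs {0.25, 0.25, 0.23, 0.22, 0.06, 0.17} → fail.
JS (methods 1·2): 0.35 vs {0.31, 0.21, 0.34, 0.29, 0.17, 0.06} → pass.
1 of 4 fail.

1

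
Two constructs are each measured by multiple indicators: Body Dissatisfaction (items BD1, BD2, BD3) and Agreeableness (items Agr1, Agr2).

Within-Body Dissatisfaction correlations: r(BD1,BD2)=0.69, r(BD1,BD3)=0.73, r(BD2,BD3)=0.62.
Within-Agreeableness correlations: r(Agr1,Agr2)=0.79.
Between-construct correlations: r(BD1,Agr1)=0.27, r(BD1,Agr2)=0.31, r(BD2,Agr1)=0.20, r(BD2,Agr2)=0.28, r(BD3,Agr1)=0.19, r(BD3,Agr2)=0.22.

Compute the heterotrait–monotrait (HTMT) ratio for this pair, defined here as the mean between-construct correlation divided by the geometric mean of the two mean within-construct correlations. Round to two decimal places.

0.33

Mean between = 1.47/6 = 0.2450.
Mean within-BD = 2.04/3 = 0.6800; mean within-Agr = 0.79/1 = 0.7900.
Geometric mean = √(0.6800 × 0.7900) = 0.7329.
HTMT = 0.2450 / 0.7329 = 0.33.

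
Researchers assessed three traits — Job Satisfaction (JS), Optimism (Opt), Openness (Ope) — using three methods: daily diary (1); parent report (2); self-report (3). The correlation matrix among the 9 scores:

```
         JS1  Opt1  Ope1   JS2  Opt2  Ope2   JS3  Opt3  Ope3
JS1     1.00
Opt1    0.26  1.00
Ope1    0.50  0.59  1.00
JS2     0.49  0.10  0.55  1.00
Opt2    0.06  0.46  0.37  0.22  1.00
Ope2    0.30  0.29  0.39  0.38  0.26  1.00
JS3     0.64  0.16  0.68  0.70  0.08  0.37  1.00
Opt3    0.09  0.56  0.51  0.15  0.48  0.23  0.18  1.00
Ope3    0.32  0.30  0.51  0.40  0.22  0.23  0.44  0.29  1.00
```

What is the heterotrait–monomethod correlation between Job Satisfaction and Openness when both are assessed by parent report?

0.38

Different traits, same method: r(JS2, Ope2) = 0.38.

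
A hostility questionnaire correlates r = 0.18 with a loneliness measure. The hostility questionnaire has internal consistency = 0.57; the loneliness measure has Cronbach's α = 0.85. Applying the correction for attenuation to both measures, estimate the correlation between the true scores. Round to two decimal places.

0.26

r_true = r_obs / √(r_xx · r_yy) = 0.18 / √(0.57 × 0.85) = 0.18 / √0.4845 = 0.18 / 0.6961 ≈ 0.26.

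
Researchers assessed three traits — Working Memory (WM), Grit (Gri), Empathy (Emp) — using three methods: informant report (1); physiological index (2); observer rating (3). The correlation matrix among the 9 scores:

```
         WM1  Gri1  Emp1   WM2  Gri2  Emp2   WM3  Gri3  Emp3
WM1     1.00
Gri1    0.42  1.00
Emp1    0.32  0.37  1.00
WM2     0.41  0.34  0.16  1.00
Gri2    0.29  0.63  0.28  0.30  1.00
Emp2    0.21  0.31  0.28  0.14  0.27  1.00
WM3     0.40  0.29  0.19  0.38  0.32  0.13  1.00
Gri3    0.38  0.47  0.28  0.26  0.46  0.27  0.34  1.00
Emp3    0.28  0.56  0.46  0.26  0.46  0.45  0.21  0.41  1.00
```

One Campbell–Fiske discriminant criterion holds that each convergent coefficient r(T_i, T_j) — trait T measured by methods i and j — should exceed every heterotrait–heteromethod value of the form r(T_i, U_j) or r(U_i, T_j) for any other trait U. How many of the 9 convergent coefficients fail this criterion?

5

Checking each validity diagonal entry against its comparison values:
WM (methods 1·2): 0.41 vs {0.29, 0.34, 0.21, 0.16} → pass.
WM (methods 1·3): 0.40 vs {0.38, 0.29, 0.28, 0.19} → pass.
WM (methods 2·3): 0.38 vs {0.26, 0.32, 0.26, 0.13} → pass.
Gri (methods 1·2): 0.63 vs {0.34, 0.29, 0.31, 0.28} → pass.
Gri (methods 1·3): 0.47 vs {0.29, 0.38, 0.56, 0.28} → fail.
Gri (methods 2·3): 0.46 vs {0.32, 0.26, 0.46, 0.27} → fail.
Emp (methods 1·2): 0.28 vs {0.16, 0.21, 0.28, 0.31} → fail.
Emp (methods 1·3): 0.46 vs {0.19, 0.28, 0.28, 0.56} → fail.
Emp (methods 2·3): 0.45 vs {0.13, 0.26, 0.27, 0.46} → fail.
5 of 9 fail.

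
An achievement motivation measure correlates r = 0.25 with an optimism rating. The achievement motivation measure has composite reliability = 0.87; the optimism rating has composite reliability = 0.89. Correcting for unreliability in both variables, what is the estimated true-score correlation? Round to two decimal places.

0.28

r_true = r_obs / √(r_xx · r_yy) = 0.25 / √(0.87 × 0.89) = 0.25 / √0.7743 = 0.25 / 0.8799 ≈ 0.28.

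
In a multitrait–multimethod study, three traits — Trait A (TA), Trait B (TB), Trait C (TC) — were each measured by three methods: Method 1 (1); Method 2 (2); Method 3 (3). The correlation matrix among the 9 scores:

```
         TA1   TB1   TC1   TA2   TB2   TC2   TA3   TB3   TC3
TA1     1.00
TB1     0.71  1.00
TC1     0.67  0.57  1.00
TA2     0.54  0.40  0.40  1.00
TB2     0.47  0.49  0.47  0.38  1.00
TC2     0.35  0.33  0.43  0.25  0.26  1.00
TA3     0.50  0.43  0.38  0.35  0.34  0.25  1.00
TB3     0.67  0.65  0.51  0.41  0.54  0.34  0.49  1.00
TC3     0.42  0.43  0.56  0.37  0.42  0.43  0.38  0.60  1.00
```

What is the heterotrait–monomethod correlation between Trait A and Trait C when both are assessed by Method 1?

Different traits, same method: r(TA1, TC1) = 0.67.

0.67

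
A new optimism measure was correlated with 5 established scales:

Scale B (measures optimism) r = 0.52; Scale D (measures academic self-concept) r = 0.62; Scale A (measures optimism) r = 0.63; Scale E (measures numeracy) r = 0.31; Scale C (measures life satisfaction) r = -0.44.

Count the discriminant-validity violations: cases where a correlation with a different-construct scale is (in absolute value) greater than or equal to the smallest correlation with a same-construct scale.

1

Convergent (same construct = optimism): Scale B, Scale A.
Smallest convergent = 0.52. Discriminant |r|: 0.62, 0.31, 0.44; count ≥ 0.52 → 1.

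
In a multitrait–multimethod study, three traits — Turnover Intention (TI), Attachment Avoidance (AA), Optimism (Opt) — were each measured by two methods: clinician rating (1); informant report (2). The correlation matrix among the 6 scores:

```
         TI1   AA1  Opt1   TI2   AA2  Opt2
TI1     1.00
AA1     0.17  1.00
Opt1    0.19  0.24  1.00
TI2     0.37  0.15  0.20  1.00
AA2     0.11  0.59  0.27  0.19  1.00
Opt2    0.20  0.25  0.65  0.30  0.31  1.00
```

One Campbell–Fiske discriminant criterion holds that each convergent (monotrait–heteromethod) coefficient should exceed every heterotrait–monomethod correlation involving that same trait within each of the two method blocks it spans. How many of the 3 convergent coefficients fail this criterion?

0

Each convergent coefficient versus the relevant comparison correlations:
TI (methods 1·2): 0.37 vs {0.17, 0.19, 0.19, 0.30} → pass.
AA (methods 1·2): 0.59 vs {0.17, 0.19, 0.24, 0.31} → pass.
Opt (methods 1·2): 0.65 vs {0.19, 0.30, 0.24, 0.31} → pass.
0 of 3 fail.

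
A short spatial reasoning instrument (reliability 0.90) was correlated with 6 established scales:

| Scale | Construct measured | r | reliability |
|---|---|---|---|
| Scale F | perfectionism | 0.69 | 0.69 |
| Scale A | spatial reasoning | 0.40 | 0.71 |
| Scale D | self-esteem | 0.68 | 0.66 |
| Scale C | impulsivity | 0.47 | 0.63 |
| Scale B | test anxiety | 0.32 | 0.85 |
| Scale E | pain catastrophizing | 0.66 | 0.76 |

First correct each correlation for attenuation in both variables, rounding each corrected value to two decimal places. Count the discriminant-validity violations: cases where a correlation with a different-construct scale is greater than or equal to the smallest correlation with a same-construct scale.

Disattenuated r (r / √(r_scale · r_new)):
  Scale F (disc): 0.69 / √(0.69·0.90) = 0.88
  Scale A (conv): 0.40 / √(0.71·0.90) = 0.50
  Scale D (disc): 0.68 / √(0.66·0.90) = 0.88
  Scale C (disc): 0.47 / √(0.63·0.90) = 0.62
  Scale B (disc): 0.32 / √(0.85·0.90) = 0.37
  Scale E (disc): 0.66 / √(0.76·0.90) = 0.80
Smallest convergent = 0.50. Discriminant values: 0.88, 0.88, 0.62, 0.37, 0.80; count ≥ 0.50 → 4.

4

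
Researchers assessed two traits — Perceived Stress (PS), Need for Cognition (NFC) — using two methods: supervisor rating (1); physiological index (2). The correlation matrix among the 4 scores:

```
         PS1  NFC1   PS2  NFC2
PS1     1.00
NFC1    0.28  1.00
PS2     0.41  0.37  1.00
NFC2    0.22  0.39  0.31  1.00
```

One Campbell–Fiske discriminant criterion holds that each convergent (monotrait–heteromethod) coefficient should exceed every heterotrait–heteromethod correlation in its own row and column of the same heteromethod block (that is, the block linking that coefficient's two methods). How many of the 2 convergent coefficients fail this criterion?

Convergent coefficients and their comparison sets:
PS (methods 1·2): 0.41 vs {0.22, 0.37} → pass.
NFC (methods 1·2): 0.39 vs {0.37, 0.22} → pass.
0 of 2 fail.

0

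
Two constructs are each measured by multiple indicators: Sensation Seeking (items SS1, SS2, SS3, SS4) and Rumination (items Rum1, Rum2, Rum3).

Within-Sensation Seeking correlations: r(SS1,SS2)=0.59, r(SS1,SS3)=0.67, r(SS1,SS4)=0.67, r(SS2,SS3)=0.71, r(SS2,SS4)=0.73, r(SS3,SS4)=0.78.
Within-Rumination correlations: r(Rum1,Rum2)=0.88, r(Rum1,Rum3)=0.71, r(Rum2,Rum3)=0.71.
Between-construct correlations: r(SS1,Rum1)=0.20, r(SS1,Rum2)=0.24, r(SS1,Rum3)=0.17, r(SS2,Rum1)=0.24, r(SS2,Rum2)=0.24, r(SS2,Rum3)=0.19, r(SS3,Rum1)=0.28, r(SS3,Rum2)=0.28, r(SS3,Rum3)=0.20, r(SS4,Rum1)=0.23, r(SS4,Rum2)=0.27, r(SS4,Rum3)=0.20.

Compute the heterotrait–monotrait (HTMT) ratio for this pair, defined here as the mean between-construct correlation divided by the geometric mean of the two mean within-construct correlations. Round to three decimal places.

0.314

Mean between = 2.74/12 = 0.2283.
Mean within-SS = 4.15/6 = 0.6917; mean within-Rum = 2.30/3 = 0.7667.
Geometric mean = √(0.6917 × 0.7667) = 0.7282.
HTMT = 0.2283 / 0.7282 = 0.314.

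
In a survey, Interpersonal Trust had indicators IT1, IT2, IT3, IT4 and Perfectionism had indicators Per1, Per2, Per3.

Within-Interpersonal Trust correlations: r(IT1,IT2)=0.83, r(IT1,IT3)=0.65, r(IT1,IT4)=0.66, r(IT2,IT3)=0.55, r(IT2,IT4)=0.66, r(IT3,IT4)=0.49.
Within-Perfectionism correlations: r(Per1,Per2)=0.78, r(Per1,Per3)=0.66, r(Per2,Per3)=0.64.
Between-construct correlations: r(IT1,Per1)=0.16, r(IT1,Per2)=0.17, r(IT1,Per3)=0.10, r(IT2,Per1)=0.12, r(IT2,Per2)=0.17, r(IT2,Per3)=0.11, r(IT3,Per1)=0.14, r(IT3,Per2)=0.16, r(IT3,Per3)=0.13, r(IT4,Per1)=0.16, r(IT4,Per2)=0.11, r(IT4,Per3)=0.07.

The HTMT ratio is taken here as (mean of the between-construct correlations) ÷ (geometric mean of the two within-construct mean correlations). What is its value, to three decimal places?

Mean between = 1.60/12 = 0.1333.
Mean within-IT = 3.84/6 = 0.6400; mean within-Per = 2.08/3 = 0.6933.
Geometric mean = √(0.6400 × 0.6933) = 0.6661.
HTMT = 0.1333 / 0.6661 = 0.200.

0.200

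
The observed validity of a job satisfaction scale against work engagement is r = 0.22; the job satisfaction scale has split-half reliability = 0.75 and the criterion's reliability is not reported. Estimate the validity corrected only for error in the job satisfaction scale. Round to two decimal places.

Single correction: r_c = r_obs / √r_xx = 0.22 / √0.75 = 0.22 / 0.8660 ≈ 0.25.

0.25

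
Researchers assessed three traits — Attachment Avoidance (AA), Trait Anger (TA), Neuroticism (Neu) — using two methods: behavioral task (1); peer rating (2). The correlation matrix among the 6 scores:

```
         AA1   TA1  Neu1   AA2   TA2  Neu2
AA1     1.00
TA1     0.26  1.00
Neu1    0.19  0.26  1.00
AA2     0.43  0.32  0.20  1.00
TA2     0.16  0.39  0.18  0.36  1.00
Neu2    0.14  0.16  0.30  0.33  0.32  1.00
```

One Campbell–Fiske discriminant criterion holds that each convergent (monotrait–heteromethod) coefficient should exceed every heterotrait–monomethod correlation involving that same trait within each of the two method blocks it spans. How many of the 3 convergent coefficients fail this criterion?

1

Checking each validity diagonal entry against its comparison values:
AA (methods 1·2): 0.43 vs {0.26, 0.36, 0.19, 0.33} → pass.
TA (methods 1·2): 0.39 vs {0.26, 0.36, 0.26, 0.32} → pass.
Neu (methods 1·2): 0.30 vs {0.19, 0.33, 0.26, 0.32} → fail.
1 of 3 fail.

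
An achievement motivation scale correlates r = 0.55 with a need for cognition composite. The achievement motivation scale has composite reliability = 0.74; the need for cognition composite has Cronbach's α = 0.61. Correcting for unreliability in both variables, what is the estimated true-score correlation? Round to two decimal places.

r_true = r_obs / √(r_xx · r_yy) = 0.55 / √(0.74 × 0.61) = 0.55 / √0.4514 = 0.55 / 0.6719 ≈ 0.82.

0.82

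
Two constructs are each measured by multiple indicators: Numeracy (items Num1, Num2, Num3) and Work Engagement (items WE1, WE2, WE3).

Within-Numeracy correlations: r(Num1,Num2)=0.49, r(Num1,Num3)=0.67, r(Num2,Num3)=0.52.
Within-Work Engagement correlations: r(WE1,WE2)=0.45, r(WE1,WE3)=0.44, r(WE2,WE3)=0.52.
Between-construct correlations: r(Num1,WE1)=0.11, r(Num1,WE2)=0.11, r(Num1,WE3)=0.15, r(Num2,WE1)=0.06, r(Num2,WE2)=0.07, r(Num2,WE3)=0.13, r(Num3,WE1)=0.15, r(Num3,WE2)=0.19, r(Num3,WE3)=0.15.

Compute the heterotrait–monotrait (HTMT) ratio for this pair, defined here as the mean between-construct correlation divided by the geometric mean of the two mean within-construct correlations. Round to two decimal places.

0.24

Mean heterotrait r = 1.12/9 = 0.1244.
Mean within-Num = 1.68/3 = 0.5600; mean within-WE = 1.41/3 = 0.4700.
Geometric mean = √(0.5600 × 0.4700) = 0.5130.
HTMT = 0.1244 / 0.5130 = 0.24.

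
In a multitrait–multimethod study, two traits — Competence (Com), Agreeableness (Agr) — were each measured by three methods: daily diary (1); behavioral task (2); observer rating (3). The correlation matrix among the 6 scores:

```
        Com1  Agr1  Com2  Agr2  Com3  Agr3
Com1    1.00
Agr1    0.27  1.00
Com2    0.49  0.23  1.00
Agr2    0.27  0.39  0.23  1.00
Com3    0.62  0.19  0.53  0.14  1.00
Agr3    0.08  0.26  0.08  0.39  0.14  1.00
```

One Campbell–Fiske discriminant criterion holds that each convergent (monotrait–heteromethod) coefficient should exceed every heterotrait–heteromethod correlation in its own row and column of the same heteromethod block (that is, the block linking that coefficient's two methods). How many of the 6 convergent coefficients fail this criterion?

Each convergent coefficient versus the relevant comparison correlations:
Com (methods 1·2): 0.49 vs {0.27, 0.23} → pass.
Com (methods 1·3): 0.62 vs {0.08, 0.19} → pass.
Com (methods 2·3): 0.53 vs {0.08, 0.14} → pass.
Agr (methods 1·2): 0.39 vs {0.23, 0.27} → pass.
Agr (methods 1·3): 0.26 vs {0.19, 0.08} → pass.
Agr (methods 2·3): 0.39 vs {0.14, 0.08} → pass.
0 of 6 fail.

0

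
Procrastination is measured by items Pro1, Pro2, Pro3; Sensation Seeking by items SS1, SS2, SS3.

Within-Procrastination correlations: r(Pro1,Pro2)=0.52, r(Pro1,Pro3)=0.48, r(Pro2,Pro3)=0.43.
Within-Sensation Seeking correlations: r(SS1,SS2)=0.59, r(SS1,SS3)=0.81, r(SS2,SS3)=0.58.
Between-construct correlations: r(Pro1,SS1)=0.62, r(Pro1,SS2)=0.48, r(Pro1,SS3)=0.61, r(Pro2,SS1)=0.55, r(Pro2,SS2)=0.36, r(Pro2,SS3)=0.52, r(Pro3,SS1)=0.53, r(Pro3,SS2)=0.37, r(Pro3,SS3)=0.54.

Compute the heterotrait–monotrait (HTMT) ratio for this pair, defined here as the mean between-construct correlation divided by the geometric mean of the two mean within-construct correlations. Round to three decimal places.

0.907

Mean between = 4.58/9 = 0.5089.
Mean within-Pro = 1.43/3 = 0.4767; mean within-SS = 1.98/3 = 0.6600.
Geometric mean = √(0.4767 × 0.6600) = 0.5609.
HTMT = 0.5089 / 0.5609 = 0.907.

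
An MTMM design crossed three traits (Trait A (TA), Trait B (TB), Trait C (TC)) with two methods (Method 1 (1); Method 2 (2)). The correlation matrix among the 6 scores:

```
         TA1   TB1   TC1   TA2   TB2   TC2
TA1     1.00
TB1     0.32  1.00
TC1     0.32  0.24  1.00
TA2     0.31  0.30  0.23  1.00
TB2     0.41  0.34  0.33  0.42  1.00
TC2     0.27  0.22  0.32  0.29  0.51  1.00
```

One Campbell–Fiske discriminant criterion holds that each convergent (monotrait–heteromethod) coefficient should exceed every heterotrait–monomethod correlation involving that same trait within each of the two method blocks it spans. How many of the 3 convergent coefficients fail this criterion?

Convergent coefficients and their comparison sets:
TA (methods 1·2): 0.31 vs {0.32, 0.42, 0.32, 0.29} → fail.
TB (methods 1·2): 0.34 vs {0.32, 0.42, 0.24, 0.51} → fail.
TC (methods 1·2): 0.32 vs {0.32, 0.29, 0.24, 0.51} → fail.
3 of 3 fail.

3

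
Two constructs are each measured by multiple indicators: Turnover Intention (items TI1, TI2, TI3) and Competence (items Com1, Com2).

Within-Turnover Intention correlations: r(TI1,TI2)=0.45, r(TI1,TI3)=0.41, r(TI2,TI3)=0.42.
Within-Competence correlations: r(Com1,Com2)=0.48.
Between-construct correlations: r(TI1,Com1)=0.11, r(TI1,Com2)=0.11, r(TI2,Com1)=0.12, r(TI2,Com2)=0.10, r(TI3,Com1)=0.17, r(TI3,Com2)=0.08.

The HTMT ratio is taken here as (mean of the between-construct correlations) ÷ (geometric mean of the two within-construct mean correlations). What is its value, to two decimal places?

Between-construct mean = 0.69/6 = 0.1150.
Mean within-TI = 1.28/3 = 0.4267; mean within-Com = 0.48/1 = 0.4800.
Geometric mean = √(0.4267 × 0.4800) = 0.4526.
HTMT = 0.1150 / 0.4526 = 0.25.

0.25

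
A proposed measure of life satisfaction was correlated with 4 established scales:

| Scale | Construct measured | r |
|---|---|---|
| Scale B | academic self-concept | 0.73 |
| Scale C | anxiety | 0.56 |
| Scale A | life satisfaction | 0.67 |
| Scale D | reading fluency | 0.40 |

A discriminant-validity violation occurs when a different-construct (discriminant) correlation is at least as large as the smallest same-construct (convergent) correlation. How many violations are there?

1

Convergent (same construct = life satisfaction): Scale A.
Smallest convergent = 0.67. Discriminant values: 0.73, 0.56, 0.40; count ≥ 0.67 → 1.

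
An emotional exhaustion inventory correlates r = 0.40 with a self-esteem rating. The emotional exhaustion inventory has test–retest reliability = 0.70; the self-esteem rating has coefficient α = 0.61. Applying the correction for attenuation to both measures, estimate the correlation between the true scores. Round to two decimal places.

r_true = r_obs / √(r_xx · r_yy) = 0.40 / √(0.70 × 0.61) = 0.40 / √0.4270 = 0.40 / 0.6535 ≈ 0.61.

0.61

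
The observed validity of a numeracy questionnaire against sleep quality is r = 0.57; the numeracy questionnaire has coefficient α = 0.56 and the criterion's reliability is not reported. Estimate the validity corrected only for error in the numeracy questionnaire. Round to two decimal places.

Single correction: r_c = r_obs / √r_xx = 0.57 / √0.56 = 0.57 / 0.7483 ≈ 0.76.

0.76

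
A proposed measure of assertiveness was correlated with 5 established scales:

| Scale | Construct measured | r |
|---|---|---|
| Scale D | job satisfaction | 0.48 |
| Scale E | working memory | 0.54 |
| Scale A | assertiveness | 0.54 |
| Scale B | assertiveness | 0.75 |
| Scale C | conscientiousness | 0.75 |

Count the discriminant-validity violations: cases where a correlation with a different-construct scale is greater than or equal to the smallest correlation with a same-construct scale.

2

Convergent (same construct = assertiveness): Scale A, Scale B.
Smallest convergent = 0.54. Discriminant values: 0.48, 0.54, 0.75; count ≥ 0.54 → 2.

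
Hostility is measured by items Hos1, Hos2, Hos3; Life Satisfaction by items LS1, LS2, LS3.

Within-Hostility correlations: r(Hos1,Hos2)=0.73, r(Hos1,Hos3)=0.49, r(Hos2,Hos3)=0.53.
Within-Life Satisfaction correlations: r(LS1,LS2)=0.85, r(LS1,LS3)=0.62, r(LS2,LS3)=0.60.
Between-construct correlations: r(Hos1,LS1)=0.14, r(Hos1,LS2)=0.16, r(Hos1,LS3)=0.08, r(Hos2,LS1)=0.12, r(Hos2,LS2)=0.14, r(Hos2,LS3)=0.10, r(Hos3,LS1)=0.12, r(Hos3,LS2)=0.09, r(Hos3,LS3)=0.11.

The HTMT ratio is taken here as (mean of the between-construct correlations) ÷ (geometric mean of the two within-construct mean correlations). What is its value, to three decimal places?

0.186

Between-construct mean = 1.06/9 = 0.1178.
Mean within-Hos = 1.75/3 = 0.5833; mean within-LS = 2.07/3 = 0.6900.
Geometric mean = √(0.5833 × 0.6900) = 0.6344.
HTMT = 0.1178 / 0.6344 = 0.186.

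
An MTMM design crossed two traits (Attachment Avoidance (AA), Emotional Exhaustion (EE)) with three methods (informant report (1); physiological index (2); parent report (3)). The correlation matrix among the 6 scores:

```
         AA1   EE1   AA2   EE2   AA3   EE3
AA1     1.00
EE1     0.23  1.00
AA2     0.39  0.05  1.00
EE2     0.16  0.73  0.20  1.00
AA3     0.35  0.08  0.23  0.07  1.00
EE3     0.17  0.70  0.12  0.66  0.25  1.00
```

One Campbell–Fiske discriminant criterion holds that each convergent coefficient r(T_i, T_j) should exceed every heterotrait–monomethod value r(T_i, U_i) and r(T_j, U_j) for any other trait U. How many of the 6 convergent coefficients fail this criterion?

Each convergent coefficient versus the relevant comparison correlations:
AA (methods 1·2): 0.39 vs {0.23, 0.20} → pass.
AA (methods 1·3): 0.35 vs {0.23, 0.25} → pass.
AA (methods 2·3): 0.23 vs {0.20, 0.25} → fail.
EE (methods 1·2): 0.73 vs {0.23, 0.20} → pass.
EE (methods 1·3): 0.70 vs {0.23, 0.25} → pass.
EE (methods 2·3): 0.66 vs {0.20, 0.25} → pass.
1 of 6 fail.

1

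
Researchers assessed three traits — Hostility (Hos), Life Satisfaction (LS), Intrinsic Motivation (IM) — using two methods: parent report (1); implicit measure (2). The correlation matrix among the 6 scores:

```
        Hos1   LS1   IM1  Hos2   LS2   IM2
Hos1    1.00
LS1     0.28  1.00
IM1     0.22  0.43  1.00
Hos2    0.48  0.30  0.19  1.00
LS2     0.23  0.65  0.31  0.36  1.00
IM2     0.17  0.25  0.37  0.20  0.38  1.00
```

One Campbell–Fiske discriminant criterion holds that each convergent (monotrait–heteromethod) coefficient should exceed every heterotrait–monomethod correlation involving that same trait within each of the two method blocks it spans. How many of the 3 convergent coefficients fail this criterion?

Checking each validity diagonal entry against its comparison values:
Hos (methods 1·2): 0.48 vs {0.28, 0.36, 0.22, 0.20} → pass.
LS (methods 1·2): 0.65 vs {0.28, 0.36, 0.43, 0.38} → pass.
IM (methods 1·2): 0.37 vs {0.22, 0.20, 0.43, 0.38} → fail.
1 of 3 fail.

1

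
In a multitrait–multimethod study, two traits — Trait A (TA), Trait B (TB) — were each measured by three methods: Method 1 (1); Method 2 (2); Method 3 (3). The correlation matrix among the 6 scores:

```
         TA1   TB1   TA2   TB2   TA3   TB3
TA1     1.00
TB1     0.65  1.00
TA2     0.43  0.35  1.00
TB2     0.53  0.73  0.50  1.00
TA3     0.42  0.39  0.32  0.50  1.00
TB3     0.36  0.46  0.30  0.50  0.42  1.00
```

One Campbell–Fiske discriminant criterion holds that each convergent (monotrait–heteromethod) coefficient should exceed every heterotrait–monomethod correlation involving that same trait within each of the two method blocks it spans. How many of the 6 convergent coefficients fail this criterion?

Each convergent coefficient versus the relevant comparison correlations:
TA (methods 1·2): 0.43 vs {0.65, 0.50} → fail.
TA (methods 1·3): 0.42 vs {0.65, 0.42} → fail.
TA (methods 2·3): 0.32 vs {0.50, 0.42} → fail.
TB (methods 1·2): 0.73 vs {0.65, 0.50} → pass.
TB (methods 1·3): 0.46 vs {0.65, 0.42} → fail.
TB (methods 2·3): 0.50 vs {0.50, 0.42} → fail.
5 of 6 fail.

5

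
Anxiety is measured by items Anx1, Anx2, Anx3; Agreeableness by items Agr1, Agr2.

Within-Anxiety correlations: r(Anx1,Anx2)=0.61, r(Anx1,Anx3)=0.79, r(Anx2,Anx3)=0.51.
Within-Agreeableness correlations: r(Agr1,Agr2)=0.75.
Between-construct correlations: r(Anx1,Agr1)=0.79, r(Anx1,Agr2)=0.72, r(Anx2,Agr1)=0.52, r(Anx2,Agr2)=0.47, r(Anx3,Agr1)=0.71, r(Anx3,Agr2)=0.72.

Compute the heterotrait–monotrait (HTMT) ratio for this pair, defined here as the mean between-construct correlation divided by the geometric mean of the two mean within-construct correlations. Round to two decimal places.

Mean heterotrait r = 3.93/6 = 0.6550.
Mean within-Anx = 1.91/3 = 0.6367; mean within-Agr = 0.75/1 = 0.7500.
Geometric mean = √(0.6367 × 0.7500) = 0.6910.
HTMT = 0.6550 / 0.6910 = 0.95.

0.95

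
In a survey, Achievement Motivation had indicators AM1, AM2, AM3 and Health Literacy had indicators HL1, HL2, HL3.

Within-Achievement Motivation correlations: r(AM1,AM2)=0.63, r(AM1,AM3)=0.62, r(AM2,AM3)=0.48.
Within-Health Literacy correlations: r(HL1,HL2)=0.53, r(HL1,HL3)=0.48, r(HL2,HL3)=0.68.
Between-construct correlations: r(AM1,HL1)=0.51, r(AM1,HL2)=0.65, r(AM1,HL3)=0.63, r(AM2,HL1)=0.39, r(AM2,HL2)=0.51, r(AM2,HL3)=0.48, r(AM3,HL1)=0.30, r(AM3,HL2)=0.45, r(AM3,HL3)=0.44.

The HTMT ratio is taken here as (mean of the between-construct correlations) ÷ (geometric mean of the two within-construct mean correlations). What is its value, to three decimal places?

0.850

Mean between = 4.36/9 = 0.4844.
Mean within-AM = 1.73/3 = 0.5767; mean within-HL = 1.69/3 = 0.5633.
Geometric mean = √(0.5767 × 0.5633) = 0.5700.
HTMT = 0.4844 / 0.5700 = 0.850.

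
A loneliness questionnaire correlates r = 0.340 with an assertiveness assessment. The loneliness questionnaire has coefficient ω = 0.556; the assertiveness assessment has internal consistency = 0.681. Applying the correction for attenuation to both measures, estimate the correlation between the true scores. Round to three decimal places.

0.553

r_true = r_obs / √(r_xx · r_yy) = 0.340 / √(0.556 × 0.681) = 0.340 / √0.378636 = 0.340 / 0.6153 ≈ 0.553.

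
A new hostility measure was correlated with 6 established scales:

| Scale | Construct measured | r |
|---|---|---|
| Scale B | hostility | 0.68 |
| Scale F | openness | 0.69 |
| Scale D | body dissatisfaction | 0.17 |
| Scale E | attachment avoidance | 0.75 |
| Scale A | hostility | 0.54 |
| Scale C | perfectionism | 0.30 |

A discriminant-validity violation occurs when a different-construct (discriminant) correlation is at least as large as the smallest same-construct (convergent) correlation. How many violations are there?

Convergent (same construct = hostility): Scale B, Scale A.
Smallest convergent = 0.54. Discriminant values: 0.69, 0.17, 0.75, 0.30; count ≥ 0.54 → 2.

2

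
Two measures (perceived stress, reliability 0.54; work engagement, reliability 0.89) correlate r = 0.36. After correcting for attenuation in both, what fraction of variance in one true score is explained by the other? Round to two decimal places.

Disattenuated r = 0.36 / √(0.54 × 0.89) = 0.36 / 0.6933 = 0.5193.
Shared true-score variance = 0.5193² = 0.2697 ≈ 0.27.

0.27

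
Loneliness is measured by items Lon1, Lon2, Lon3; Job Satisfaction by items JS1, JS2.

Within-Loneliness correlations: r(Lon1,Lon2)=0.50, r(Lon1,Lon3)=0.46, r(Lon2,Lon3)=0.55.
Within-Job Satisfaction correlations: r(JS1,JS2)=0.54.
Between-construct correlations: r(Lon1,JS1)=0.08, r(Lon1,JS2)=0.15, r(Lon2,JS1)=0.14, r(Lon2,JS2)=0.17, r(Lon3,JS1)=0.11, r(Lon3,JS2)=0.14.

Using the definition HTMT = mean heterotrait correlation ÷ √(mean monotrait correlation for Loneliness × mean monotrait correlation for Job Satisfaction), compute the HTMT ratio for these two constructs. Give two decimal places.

0.25

Mean between = 0.79/6 = 0.1317.
Mean within-Lon = 1.51/3 = 0.5033; mean within-JS = 0.54/1 = 0.5400.
Geometric mean = √(0.5033 × 0.5400) = 0.5213.
HTMT = 0.1317 / 0.5213 = 0.25.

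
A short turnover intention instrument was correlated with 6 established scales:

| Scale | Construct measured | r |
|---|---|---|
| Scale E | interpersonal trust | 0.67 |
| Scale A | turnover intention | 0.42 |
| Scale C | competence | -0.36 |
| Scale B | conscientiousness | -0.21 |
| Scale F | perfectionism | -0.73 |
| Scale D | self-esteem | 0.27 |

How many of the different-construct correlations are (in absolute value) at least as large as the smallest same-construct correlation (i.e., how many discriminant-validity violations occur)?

Convergent (same construct = turnover intention): Scale A.
Smallest convergent = 0.42. Discriminant |r|: 0.67, 0.36, 0.21, 0.73, 0.27; count ≥ 0.42 → 2.

2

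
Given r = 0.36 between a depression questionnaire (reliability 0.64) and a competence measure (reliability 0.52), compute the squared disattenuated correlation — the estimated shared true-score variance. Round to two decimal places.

0.39

Disattenuated r = 0.36 / √(0.64 × 0.52) = 0.36 / 0.5769 = 0.6240.
Shared true-score variance = 0.6240² = 0.3894 ≈ 0.39.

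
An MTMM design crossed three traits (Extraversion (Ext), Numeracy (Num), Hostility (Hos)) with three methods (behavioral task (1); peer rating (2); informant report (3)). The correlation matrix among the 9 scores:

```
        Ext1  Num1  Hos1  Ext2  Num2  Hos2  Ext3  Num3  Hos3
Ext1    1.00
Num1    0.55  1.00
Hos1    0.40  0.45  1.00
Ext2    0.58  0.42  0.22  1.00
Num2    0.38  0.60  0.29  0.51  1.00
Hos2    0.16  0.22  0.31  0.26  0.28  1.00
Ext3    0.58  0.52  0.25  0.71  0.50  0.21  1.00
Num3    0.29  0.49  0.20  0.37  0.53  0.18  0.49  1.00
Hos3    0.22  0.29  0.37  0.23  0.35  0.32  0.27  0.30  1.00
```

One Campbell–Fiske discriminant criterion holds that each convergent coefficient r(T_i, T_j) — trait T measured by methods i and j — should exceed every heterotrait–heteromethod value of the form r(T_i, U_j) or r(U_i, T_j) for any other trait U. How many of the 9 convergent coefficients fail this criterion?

Each convergent coefficient versus the relevant comparison correlations:
Ext (methods 1·2): 0.58 vs {0.38, 0.42, 0.16, 0.22} → pass.
Ext (methods 1·3): 0.58 vs {0.29, 0.52, 0.22, 0.25} → pass.
Ext (methods 2·3): 0.71 vs {0.37, 0.50, 0.23, 0.21} → pass.
Num (methods 1·2): 0.60 vs {0.42, 0.38, 0.22, 0.29} → pass.
Num (methods 1·3): 0.49 vs {0.52, 0.29, 0.29, 0.20} → fail.
Num (methods 2·3): 0.53 vs {0.50, 0.37, 0.35, 0.18} → pass.
Hos (methods 1·2): 0.31 vs {0.22, 0.16, 0.29, 0.22} → pass.
Hos (methods 1·3): 0.37 vs {0.25, 0.22, 0.20, 0.29} → pass.
Hos (methods 2·3): 0.32 vs {0.21, 0.23, 0.18, 0.35} → fail.
2 of 9 fail.

2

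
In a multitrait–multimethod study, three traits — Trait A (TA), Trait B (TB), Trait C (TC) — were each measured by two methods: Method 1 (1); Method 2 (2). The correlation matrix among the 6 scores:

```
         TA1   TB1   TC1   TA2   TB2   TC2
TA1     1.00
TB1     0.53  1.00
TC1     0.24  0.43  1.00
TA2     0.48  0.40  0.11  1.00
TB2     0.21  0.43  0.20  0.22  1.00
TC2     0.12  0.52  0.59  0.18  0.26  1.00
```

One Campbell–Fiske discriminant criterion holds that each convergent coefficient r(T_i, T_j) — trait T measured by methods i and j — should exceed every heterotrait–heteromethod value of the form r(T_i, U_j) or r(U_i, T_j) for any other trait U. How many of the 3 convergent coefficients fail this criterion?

1

Convergent coefficients and their comparison sets:
TA (methods 1·2): 0.48 vs {0.21, 0.40, 0.12, 0.11} → pass.
TB (methods 1·2): 0.43 vs {0.40, 0.21, 0.52, 0.20} → fail.
TC (methods 1·2): 0.59 vs {0.11, 0.12, 0.20, 0.52} → pass.
1 of 3 fail.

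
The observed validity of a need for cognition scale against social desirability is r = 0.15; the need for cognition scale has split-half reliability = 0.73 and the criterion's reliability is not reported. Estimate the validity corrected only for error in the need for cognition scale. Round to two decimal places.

0.18

Single correction: r_c = r_obs / √r_xx = 0.15 / √0.73 = 0.15 / 0.8544 ≈ 0.18.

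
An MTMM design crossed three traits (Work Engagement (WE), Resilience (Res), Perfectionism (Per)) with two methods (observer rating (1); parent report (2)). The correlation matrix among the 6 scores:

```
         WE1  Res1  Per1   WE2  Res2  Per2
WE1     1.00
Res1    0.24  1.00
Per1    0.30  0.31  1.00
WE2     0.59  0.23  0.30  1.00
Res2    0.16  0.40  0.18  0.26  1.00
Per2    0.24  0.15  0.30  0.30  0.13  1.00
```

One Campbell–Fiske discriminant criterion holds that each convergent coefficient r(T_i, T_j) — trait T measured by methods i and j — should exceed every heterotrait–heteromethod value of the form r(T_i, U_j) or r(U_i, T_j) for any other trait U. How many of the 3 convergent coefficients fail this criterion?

Checking each validity diagonal entry against its comparison values:
WE (methods 1·2): 0.59 vs {0.16, 0.23, 0.24, 0.30} → pass.
Res (methods 1·2): 0.40 vs {0.23, 0.16, 0.15, 0.18} → pass.
Per (methods 1·2): 0.30 vs {0.30, 0.24, 0.18, 0.15} → fail.
1 of 3 fail.

1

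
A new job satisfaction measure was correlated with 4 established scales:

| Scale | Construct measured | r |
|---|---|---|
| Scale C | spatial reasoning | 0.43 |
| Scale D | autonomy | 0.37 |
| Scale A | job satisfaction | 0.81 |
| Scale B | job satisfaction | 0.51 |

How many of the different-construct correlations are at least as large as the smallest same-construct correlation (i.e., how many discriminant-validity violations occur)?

0

Convergent (same construct = job satisfaction): Scale A, Scale B.
Smallest convergent = 0.51. Discriminant values: 0.43, 0.37; count ≥ 0.51 → 0.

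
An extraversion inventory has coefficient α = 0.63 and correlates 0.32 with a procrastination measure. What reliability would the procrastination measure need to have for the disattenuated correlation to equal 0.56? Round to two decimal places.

r_true = r_obs / √(r_xx · r_yy) ⇒ 0.56 = 0.32 / √(0.63 · r_yy).
√(0.63 · r_yy) = 0.32 / 0.56 = 0.5714; 0.63 · r_yy = 0.3265; r_yy = 0.3265 / 0.63 ≈ 0.52.

0.52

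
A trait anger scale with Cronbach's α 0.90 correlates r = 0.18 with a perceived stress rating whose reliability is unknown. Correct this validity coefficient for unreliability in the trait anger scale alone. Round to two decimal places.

0.19

Single correction: r_c = r_obs / √r_xx = 0.18 / √0.90 = 0.18 / 0.9487 ≈ 0.19.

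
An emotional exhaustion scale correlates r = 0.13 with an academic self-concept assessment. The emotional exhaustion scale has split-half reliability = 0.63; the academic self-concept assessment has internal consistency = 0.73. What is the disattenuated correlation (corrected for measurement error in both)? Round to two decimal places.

r_true = r_obs / √(r_xx · r_yy) = 0.13 / √(0.63 × 0.73) = 0.13 / √0.4599 = 0.13 / 0.6782 ≈ 0.19.

0.19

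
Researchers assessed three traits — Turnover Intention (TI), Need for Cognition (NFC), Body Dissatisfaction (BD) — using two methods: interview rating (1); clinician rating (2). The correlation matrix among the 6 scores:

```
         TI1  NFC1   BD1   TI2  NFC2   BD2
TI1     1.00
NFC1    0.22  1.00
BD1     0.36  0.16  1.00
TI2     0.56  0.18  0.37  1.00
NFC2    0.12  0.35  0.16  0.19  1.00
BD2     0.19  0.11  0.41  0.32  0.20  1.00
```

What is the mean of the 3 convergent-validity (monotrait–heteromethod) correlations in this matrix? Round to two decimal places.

Convergent values: 0.56, 0.35, 0.41; mean = 1.32/3 = 0.44.

0.44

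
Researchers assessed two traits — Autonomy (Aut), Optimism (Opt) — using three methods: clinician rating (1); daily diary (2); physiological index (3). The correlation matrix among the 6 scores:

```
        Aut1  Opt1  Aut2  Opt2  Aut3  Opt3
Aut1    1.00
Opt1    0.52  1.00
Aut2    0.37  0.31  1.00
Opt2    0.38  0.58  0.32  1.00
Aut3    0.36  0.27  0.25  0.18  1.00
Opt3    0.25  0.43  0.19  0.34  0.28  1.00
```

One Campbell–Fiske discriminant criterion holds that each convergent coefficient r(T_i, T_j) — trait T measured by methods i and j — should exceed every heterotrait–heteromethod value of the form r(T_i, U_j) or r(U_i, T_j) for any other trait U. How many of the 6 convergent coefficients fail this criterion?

1

Each convergent coefficient versus the relevant comparison correlations:
Aut (methods 1·2): 0.37 vs {0.38, 0.31} → fail.
Aut (methods 1·3): 0.36 vs {0.25, 0.27} → pass.
Aut (methods 2·3): 0.25 vs {0.19, 0.18} → pass.
Opt (methods 1·2): 0.58 vs {0.31, 0.38} → pass.
Opt (methods 1·3): 0.43 vs {0.27, 0.25} → pass.
Opt (methods 2·3): 0.34 vs {0.18, 0.19} → pass.
1 of 6 fail.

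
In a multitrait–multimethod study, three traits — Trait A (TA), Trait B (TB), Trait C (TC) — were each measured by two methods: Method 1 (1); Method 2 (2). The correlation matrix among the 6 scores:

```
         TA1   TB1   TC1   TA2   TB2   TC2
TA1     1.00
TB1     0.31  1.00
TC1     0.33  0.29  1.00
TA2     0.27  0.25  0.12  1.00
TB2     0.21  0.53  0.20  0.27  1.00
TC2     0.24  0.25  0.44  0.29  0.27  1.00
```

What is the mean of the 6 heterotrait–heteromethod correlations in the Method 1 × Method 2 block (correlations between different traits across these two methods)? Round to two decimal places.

0.21

HTHM values (method 1 × method 2): 0.21, 0.24, 0.25, 0.25, 0.12, 0.20; mean = 1.27/6 = 0.21.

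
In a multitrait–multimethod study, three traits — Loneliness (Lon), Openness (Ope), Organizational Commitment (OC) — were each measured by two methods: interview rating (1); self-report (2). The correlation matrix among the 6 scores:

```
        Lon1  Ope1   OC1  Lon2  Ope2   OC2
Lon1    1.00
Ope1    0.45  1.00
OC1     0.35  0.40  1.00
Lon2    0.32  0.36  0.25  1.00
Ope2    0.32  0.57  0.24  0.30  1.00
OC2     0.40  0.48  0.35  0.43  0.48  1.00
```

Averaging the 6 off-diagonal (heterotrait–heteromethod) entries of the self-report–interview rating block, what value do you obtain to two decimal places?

HTHM values (method 2 × method 1): 0.36, 0.25, 0.32, 0.24, 0.40, 0.48; mean = 2.05/6 = 0.34.

0.34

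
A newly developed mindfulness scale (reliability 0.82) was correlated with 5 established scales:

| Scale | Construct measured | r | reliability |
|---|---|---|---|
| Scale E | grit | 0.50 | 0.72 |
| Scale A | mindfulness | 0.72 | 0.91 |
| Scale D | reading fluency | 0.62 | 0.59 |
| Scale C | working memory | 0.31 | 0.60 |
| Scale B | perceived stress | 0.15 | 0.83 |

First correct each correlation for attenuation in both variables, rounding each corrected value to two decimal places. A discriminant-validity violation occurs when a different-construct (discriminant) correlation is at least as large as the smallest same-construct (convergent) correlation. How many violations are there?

1

Disattenuated r (r / √(r_scale · r_new)):
  Scale E (disc): 0.50 / √(0.72·0.82) = 0.65
  Scale A (conv): 0.72 / √(0.91·0.82) = 0.83
  Scale D (disc): 0.62 / √(0.59·0.82) = 0.89
  Scale C (disc): 0.31 / √(0.60·0.82) = 0.44
  Scale B (disc): 0.15 / √(0.83·0.82) = 0.18
Smallest convergent = 0.83. Discriminant values: 0.65, 0.89, 0.44, 0.18; count ≥ 0.83 → 1.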